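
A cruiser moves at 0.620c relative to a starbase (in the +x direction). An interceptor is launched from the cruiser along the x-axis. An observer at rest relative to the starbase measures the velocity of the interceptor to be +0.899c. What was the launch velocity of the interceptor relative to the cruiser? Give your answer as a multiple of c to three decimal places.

Invert the composition law: u' = (u − v)/(1 − uv/c²).
u' = (0.899 − 0.620) / (1 − (0.899)(0.620)) = 0.2790/0.4426 = 0.6303.

+0.630c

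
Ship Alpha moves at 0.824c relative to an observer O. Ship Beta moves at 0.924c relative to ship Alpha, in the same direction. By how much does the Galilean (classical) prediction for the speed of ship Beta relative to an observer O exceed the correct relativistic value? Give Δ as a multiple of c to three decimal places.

Δ = 0.756c

Galilean: u_cl = 0.924 + 0.824 = 1.7480.
Relativistic: u_rel = (0.924 + 0.824) / (1 + 0.924·0.824) = 1.7480/1.7614 = 0.9924.
Δ = 1.7480 − 0.9924 = 0.7556.
(The classical prediction exceeds c; the relativistic result does not.)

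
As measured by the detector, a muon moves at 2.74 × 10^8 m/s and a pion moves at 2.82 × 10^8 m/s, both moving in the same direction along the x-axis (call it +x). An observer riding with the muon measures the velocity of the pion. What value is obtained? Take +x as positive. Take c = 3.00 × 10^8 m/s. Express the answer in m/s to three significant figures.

+5.66 × 10^7 m/s

β_A = 0.913, β_B = 0.940 (dividing each by c = 3.00 × 10^8 m/s).
Transform to A's frame with the inverse velocity-addition law: u' = (u − v)/(1 − uv/c²), taking u = β_B and v = β_A.
u' = (0.940 − 0.913) / (1 − (0.913)(0.940)) = 0.0267/0.1415 = 0.1885.
u' = 0.1885 × 3.00 × 10^8 m/s.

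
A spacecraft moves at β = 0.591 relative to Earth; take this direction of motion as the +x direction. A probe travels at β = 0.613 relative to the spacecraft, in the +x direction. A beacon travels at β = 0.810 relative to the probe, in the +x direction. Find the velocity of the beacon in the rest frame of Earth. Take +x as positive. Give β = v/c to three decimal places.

Apply u = (u' + v)/(1 + u'v/c²) successively, working outward toward Earth.
Start: velocity of the spacecraft relative to Earth = 0.5910c.
Compose with the probe (u' = 0.613 in the spacecraft frame): u_1 = (0.613 + 0.591) / (1 + 0.613·0.591) = 1.2040/1.3623 = 0.8838.
Compose with the beacon (u' = 0.810 in the probe frame): u_2 = (0.810 + 0.884) / (1 + 0.810·0.884) = 1.6938/1.7159 = 0.9871.

β = 0.987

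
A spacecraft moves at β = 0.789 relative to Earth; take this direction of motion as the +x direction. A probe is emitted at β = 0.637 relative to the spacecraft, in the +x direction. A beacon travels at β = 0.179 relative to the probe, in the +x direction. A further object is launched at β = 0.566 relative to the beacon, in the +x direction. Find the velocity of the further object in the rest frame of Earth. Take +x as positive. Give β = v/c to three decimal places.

Apply u = (u' + v)/(1 + u'v/c²) successively, working outward toward Earth.
Start: velocity of the spacecraft relative to Earth = 0.7890c.
Compose with the probe (u' = 0.637 in the spacecraft frame): u_1 = (0.637 + 0.789) / (1 + 0.637·0.789) = 1.4260/1.5026 = 0.9490.
Compose with the beacon (u' = 0.179 in the probe frame): u_2 = (0.179 + 0.949) / (1 + 0.179·0.949) = 1.1280/1.1699 = 0.9642.
Compose with the further object (u' = 0.566 in the beacon frame): u_3 = (0.566 + 0.964) / (1 + 0.566·0.964) = 1.5302/1.5458 = 0.9900.

β = 0.990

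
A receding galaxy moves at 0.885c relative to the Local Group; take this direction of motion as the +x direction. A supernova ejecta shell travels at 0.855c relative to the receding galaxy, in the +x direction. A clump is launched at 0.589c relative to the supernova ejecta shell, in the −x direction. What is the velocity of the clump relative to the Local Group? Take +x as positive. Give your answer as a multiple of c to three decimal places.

Apply u = (u' + v)/(1 + u'v/c²) successively, working outward toward the Local Group.
Start: velocity of the receding galaxy relative to the Local Group = 0.8850c.
Compose with the supernova ejecta shell (u' = 0.855 in the receding galaxy frame): u_1 = (0.855 + 0.885) / (1 + 0.855·0.885) = 1.7400/1.7567 = 0.9905.
Compose with the clump (u' = -0.589 in the supernova ejecta shell frame): u_2 = (-0.589 + 0.991) / (1 + (-0.589)·0.991) = 0.4015/0.4166 = 0.9638.

+0.964c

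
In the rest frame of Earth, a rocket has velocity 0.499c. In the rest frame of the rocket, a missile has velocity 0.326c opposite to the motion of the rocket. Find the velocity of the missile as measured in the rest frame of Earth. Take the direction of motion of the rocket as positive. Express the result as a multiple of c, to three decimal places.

With v = 0.499 and u' = -0.326 (in units of c),
u = (u' + v)/(1 + u'v/c²):
u = (-0.326 + 0.499) / (1 + (-0.326)·0.499) = 0.1730/0.8373 = 0.2066

+0.207c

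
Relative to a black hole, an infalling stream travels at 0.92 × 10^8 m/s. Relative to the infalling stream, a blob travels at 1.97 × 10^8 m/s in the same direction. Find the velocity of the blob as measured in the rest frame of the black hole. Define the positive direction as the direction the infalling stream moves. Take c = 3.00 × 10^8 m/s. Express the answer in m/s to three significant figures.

2.41 × 10^8 m/s

In units of c (dividing by 3.00 × 10^8 m/s): v = 0.307, u' = 0.657.
u = (u' + v)/(1 + u'v/c²):
u = (0.657 + 0.307) / (1 + 0.657·0.307) = 0.9633/1.2014 = 0.8019
(Galilean addition would give +0.963c.)
Converting back: u = 0.8019 × 3.00 × 10^8 m/s.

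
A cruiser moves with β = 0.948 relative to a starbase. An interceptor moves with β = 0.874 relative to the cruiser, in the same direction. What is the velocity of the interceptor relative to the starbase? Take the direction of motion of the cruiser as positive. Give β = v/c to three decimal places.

β = 0.996

With v = 0.948 and u' = 0.874 (in units of c),
u = (u' + v)/(1 + u'v/c²):
u = (0.874 + 0.948) / (1 + 0.874·0.948) = 1.8220/1.8286 = 0.9964
(Galilean addition would give +1.822c, exceeding c.)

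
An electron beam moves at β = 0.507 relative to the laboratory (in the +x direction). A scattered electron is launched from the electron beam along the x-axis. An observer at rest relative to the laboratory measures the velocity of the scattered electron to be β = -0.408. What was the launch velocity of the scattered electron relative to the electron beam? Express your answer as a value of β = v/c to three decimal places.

β = -0.758

Invert the composition law: u' = (u − v)/(1 − uv/c²).
u' = (-0.408 − 0.507) / (1 − (-0.408)(0.507)) = -0.9150/1.2069 = -0.7582.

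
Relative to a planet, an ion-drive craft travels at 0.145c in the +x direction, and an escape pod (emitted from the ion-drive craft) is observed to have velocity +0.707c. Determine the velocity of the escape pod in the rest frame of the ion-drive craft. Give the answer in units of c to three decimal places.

+0.626c

Invert the composition law: u' = (u − v)/(1 − uv/c²).
u' = (0.707 − 0.145) / (1 − (0.707)(0.145)) = 0.5620/0.8975 = 0.6262.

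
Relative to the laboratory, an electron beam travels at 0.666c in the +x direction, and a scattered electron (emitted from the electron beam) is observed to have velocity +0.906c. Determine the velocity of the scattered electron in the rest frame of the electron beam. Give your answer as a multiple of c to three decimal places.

+0.605c

Invert the composition law: u' = (u − v)/(1 − uv/c²).
u' = (0.906 − 0.666) / (1 − (0.906)(0.666)) = 0.2400/0.3966 = 0.6051.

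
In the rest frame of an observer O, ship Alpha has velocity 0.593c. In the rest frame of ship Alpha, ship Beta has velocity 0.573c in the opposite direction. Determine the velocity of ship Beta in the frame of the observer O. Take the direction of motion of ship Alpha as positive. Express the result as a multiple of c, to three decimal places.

+0.030c

With v = 0.593 and u' = -0.573 (in units of c),
u = (u' + v)/(1 + u'v/c²):
u = (-0.573 + 0.593) / (1 + (-0.573)·0.593) = 0.0200/0.6602 = 0.0303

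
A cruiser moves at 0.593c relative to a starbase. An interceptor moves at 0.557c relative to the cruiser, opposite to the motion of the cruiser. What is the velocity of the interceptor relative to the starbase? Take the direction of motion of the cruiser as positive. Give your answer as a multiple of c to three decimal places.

With v = 0.593 and u' = -0.557 (in units of c),
u = (u' + v)/(1 + u'v/c²):
u = (-0.557 + 0.593) / (1 + (-0.557)·0.593) = 0.0360/0.6697 = 0.0538

+0.054c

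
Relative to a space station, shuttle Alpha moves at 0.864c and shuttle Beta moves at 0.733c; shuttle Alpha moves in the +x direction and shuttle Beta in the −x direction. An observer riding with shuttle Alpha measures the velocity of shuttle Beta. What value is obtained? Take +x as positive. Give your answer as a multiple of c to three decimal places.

-0.978c

β_A = 0.864, β_B = -0.733.
Transform to A's frame with the inverse velocity-addition law: u' = (u − v)/(1 − uv/c²), taking u = β_B and v = β_A.
u' = (-0.733 − 0.864) / (1 − (0.864)(-0.733)) = -1.5970/1.6333 = -0.9778.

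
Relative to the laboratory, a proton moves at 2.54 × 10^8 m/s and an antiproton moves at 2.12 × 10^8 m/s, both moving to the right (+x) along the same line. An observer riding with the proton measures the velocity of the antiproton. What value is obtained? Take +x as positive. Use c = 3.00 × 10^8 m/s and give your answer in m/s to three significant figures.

β_A = 0.847, β_B = 0.707 (dividing each by c = 3.00 × 10^8 m/s).
Transform to A's frame with the inverse velocity-addition law: u' = (u − v)/(1 − uv/c²), taking u = β_B and v = β_A.
u' = (0.707 − 0.847) / (1 − (0.847)(0.707)) = -0.1400/0.4017 = -0.3485.
u' = -0.3485 × 3.00 × 10^8 m/s.

-1.05 × 10^8 m/s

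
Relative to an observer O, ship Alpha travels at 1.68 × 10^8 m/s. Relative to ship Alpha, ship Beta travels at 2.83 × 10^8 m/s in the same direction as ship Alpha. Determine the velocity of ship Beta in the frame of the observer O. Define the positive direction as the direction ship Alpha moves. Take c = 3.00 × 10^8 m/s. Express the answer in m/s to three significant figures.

2.95 × 10^8 m/s

In units of c (dividing by 3.00 × 10^8 m/s): v = 0.560, u' = 0.943.
u = (u' + v)/(1 + u'v/c²):
u = (0.943 + 0.560) / (1 + 0.943·0.560) = 1.5033/1.5283 = 0.9837
Converting back: u = 0.9837 × 3.00 × 10^8 m/s.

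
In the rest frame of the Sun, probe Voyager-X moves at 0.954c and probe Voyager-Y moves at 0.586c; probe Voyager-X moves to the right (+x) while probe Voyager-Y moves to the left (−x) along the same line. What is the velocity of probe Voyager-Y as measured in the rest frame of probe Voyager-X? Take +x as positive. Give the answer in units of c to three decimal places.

β_A = 0.954, β_B = -0.586.
Transform to A's frame with the inverse velocity-addition law: u' = (u − v)/(1 − uv/c²), taking u = β_B and v = β_A.
u' = (-0.586 − 0.954) / (1 − (0.954)(-0.586)) = -1.5400/1.5590 = -0.9878.

-0.988c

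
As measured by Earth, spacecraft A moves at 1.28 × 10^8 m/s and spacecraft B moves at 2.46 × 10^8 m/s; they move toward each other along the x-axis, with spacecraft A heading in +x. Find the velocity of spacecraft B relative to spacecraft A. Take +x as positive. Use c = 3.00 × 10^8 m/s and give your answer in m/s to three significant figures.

-2.77 × 10^8 m/s

β_A = 0.427, β_B = -0.820 (dividing each by c = 3.00 × 10^8 m/s).
Transform to A's frame with the inverse velocity-addition law: u' = (u − v)/(1 − uv/c²), taking u = β_B and v = β_A.
u' = (-0.820 − 0.427) / (1 − (0.427)(-0.820)) = -1.2467/1.3499 = -0.9235.
u' = -0.9235 × 3.00 × 10^8 m/s.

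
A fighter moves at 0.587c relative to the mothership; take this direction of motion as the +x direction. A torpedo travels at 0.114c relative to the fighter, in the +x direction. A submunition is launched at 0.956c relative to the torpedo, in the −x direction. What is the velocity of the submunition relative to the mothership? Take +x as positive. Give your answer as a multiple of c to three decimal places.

Apply u = (u' + v)/(1 + u'v/c²) successively, working outward toward the mothership.
Start: velocity of the fighter relative to the mothership = 0.5870c.
Compose with the torpedo (u' = 0.114 in the fighter frame): u_1 = (0.114 + 0.587) / (1 + 0.114·0.587) = 0.7010/1.0669 = 0.6570.
Compose with the submunition (u' = -0.956 in the torpedo frame): u_2 = (-0.956 + 0.657) / (1 + (-0.956)·0.657) = -0.2990/0.3719 = -0.8039.

-0.804c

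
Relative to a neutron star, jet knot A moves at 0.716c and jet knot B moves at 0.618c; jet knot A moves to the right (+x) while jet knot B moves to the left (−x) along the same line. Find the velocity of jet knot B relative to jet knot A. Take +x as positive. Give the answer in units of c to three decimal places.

-0.925c

β_A = 0.716, β_B = -0.618.
Transform to A's frame with the inverse velocity-addition law: u' = (u − v)/(1 − uv/c²), taking u = β_B and v = β_A.
u' = (-0.618 − 0.716) / (1 − (0.716)(-0.618)) = -1.3340/1.4425 = -0.9248.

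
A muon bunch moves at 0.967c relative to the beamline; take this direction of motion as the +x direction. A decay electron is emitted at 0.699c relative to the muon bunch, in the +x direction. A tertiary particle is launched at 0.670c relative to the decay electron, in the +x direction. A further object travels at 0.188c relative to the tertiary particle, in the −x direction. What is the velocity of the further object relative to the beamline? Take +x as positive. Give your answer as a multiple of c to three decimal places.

Apply u = (u' + v)/(1 + u'v/c²) successively, working outward toward the beamline.
Start: velocity of the muon bunch relative to the beamline = 0.9670c.
Compose with the decay electron (u' = 0.699 in the muon bunch frame): u_1 = (0.699 + 0.967) / (1 + 0.699·0.967) = 1.6660/1.6759 = 0.9941.
Compose with the tertiary particle (u' = 0.670 in the decay electron frame): u_2 = (0.670 + 0.994) / (1 + 0.670·0.994) = 1.6641/1.6660 = 0.9988.
Compose with the further object (u' = -0.188 in the tertiary particle frame): u_3 = (-0.188 + 0.999) / (1 + (-0.188)·0.999) = 0.8108/0.8122 = 0.9983.

+0.998c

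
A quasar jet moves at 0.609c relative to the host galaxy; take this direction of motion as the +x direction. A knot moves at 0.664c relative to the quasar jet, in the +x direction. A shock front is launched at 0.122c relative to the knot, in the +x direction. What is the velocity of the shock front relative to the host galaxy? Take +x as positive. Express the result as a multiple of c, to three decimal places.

Apply u = (u' + v)/(1 + u'v/c²) successively, working outward toward the host galaxy.
Start: velocity of the quasar jet relative to the host galaxy = 0.6090c.
Compose with the knot (u' = 0.664 in the quasar jet frame): u_1 = (0.664 + 0.609) / (1 + 0.664·0.609) = 1.2730/1.4044 = 0.9065.
Compose with the shock front (u' = 0.122 in the knot frame): u_2 = (0.122 + 0.906) / (1 + 0.122·0.906) = 1.0285/1.1106 = 0.9260.

0.926c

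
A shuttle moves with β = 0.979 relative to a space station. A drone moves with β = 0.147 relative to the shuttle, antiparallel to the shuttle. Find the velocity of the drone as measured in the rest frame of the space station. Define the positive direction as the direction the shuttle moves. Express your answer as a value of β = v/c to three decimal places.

With v = 0.979 and u' = -0.147 (in units of c),
u = (u' + v)/(1 + u'v/c²):
u = (-0.147 + 0.979) / (1 + (-0.147)·0.979) = 0.8320/0.8561 = 0.9719

β = +0.972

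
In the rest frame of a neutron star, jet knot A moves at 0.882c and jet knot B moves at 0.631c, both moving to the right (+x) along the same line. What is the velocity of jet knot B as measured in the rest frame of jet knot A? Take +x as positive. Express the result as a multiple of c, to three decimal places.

-0.566c

β_A = 0.882, β_B = 0.631.
Transform to A's frame with the inverse velocity-addition law: u' = (u − v)/(1 − uv/c²), taking u = β_B and v = β_A.
u' = (0.631 − 0.882) / (1 − (0.882)(0.631)) = -0.2510/0.4435 = -0.5660.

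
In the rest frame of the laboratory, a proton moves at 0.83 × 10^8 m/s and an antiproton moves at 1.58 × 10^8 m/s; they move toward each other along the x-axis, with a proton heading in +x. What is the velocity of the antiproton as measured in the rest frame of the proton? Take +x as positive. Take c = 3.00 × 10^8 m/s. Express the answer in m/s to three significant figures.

-2.10 × 10^8 m/s

β_A = 0.277, β_B = -0.527 (dividing each by c = 3.00 × 10^8 m/s).
Transform to A's frame with the inverse velocity-addition law: u' = (u − v)/(1 − uv/c²), taking u = β_B and v = β_A.
u' = (-0.527 − 0.277) / (1 − (0.277)(-0.527)) = -0.8033/1.1457 = -0.7012.
u' = -0.7012 × 3.00 × 10^8 m/s.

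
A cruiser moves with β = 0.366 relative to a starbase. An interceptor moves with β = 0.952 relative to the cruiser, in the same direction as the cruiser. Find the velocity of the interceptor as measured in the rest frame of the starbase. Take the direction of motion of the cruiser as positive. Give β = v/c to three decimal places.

With v = 0.366 and u' = 0.952 (in units of c),
u = (u' + v)/(1 + u'v/c²):
u = (0.952 + 0.366) / (1 + 0.952·0.366) = 1.3180/1.3484 = 0.9774
(Galilean addition would give +1.318c, exceeding c.)

β = 0.977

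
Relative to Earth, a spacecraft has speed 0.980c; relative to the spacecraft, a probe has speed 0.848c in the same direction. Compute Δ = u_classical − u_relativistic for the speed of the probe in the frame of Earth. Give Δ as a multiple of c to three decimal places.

Galilean: u_cl = 0.848 + 0.980 = 1.8280.
Relativistic: u_rel = (0.848 + 0.980) / (1 + 0.848·0.980) = 1.8280/1.8310 = 0.9983.
Δ = 1.8280 − 0.9983 = 0.8297.
(The classical prediction exceeds c; the relativistic result does not.)

Δ = 0.830c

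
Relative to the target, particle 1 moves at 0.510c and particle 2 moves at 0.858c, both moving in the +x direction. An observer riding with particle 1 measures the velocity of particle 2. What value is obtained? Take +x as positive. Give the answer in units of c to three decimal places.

+0.619c

β_A = 0.510, β_B = 0.858.
Transform to A's frame with the inverse velocity-addition law: u' = (u − v)/(1 − uv/c²), taking u = β_B and v = β_A.
u' = (0.858 − 0.510) / (1 − (0.510)(0.858)) = 0.3480/0.5624 = 0.6188.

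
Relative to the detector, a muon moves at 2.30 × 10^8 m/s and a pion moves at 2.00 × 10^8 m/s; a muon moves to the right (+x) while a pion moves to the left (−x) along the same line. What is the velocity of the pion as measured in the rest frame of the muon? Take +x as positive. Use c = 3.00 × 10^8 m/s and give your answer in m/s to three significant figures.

β_A = 0.767, β_B = -0.667 (dividing each by c = 3.00 × 10^8 m/s).
Transform to A's frame with the inverse velocity-addition law: u' = (u − v)/(1 − uv/c²), taking u = β_B and v = β_A.
u' = (-0.667 − 0.767) / (1 − (0.767)(-0.667)) = -1.4333/1.5111 = -0.9485.
u' = -0.9485 × 3.00 × 10^8 m/s.

-2.85 × 10^8 m/s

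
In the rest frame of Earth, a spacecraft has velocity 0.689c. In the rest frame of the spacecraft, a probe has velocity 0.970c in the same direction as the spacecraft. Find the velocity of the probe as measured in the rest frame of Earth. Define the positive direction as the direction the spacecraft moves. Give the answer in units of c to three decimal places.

With v = 0.689 and u' = 0.970 (in units of c),
u = (u' + v)/(1 + u'v/c²):
u = (0.970 + 0.689) / (1 + 0.970·0.689) = 1.6590/1.6683 = 0.9944
(Galilean addition would give +1.659c, exceeding c.)

0.994c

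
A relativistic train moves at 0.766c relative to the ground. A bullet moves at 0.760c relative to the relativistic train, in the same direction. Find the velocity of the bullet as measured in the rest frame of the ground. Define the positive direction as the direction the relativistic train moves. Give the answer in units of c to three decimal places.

0.965c

With v = 0.766 and u' = 0.760 (in units of c),
u = (u' + v)/(1 + u'v/c²):
u = (0.760 + 0.766) / (1 + 0.760·0.766) = 1.5260/1.5822 = 0.9645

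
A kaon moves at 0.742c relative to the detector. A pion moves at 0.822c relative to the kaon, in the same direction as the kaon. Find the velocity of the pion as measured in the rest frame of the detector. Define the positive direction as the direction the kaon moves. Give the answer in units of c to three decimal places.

With v = 0.742 and u' = 0.822 (in units of c),
u = (u' + v)/(1 + u'v/c²):
u = (0.822 + 0.742) / (1 + 0.822·0.742) = 1.5640/1.6099 = 0.9715

0.971c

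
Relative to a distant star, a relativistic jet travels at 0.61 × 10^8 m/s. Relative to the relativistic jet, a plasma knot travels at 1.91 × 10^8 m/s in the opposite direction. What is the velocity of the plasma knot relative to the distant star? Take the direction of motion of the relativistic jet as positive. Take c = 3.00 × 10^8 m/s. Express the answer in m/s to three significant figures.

In units of c (dividing by 3.00 × 10^8 m/s): v = 0.203, u' = -0.637.
u = (u' + v)/(1 + u'v/c²):
u = (-0.637 + 0.203) / (1 + (-0.637)·0.203) = -0.4333/0.8705 = -0.4978
(Galilean addition would give -0.433c.)
Converting back: u = -0.4978 × 3.00 × 10^8 m/s.

-1.49 × 10^8 m/s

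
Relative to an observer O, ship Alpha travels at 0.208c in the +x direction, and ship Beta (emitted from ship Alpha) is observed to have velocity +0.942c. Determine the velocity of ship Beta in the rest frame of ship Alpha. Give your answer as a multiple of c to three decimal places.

+0.913c

Invert the composition law: u' = (u − v)/(1 − uv/c²).
u' = (0.942 − 0.208) / (1 − (0.942)(0.208)) = 0.7340/0.8041 = 0.9129.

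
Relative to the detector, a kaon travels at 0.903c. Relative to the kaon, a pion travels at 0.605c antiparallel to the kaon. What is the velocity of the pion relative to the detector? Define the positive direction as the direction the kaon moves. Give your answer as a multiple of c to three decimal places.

With v = 0.903 and u' = -0.605 (in units of c),
u = (u' + v)/(1 + u'v/c²):
u = (-0.605 + 0.903) / (1 + (-0.605)·0.903) = 0.2980/0.4537 = 0.6568

+0.657c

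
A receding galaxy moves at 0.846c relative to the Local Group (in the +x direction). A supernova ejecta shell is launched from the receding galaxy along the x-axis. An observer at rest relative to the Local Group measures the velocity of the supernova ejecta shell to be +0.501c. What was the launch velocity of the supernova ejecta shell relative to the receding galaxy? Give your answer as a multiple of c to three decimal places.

Invert the composition law: u' = (u − v)/(1 − uv/c²).
u' = (0.501 − 0.846) / (1 − (0.501)(0.846)) = -0.3450/0.5762 = -0.5988.

-0.599c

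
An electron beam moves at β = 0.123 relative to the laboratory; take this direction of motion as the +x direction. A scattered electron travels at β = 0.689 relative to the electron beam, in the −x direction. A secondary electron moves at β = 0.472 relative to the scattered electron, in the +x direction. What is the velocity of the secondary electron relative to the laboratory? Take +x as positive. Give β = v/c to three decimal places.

β = -0.207

Apply u = (u' + v)/(1 + u'v/c²) successively, working outward toward the laboratory.
Start: velocity of the electron beam relative to the laboratory = 0.1230c.
Compose with the scattered electron (u' = -0.689 in the electron beam frame): u_1 = (-0.689 + 0.123) / (1 + (-0.689)·0.123) = -0.5660/0.9153 = -0.6184.
Compose with the secondary electron (u' = 0.472 in the scattered electron frame): u_2 = (0.472 + (-0.618)) / (1 + 0.472·(-0.618)) = -0.1464/0.7081 = -0.2068.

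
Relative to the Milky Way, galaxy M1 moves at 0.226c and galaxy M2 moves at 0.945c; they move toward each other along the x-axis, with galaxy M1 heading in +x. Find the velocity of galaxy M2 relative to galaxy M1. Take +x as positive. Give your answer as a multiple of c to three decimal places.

β_A = 0.226, β_B = -0.945.
Transform to A's frame with the inverse velocity-addition law: u' = (u − v)/(1 − uv/c²), taking u = β_B and v = β_A.
u' = (-0.945 − 0.226) / (1 − (0.226)(-0.945)) = -1.1710/1.2136 = -0.9649.

-0.965c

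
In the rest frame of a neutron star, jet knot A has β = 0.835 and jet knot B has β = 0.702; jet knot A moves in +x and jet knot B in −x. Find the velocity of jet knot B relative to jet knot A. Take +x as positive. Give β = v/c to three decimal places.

β = -0.969

β_A = 0.835, β_B = -0.702.
Transform to A's frame with the inverse velocity-addition law: u' = (u − v)/(1 − uv/c²), taking u = β_B and v = β_A.
u' = (-0.702 − 0.835) / (1 − (0.835)(-0.702)) = -1.5370/1.5862 = -0.9690.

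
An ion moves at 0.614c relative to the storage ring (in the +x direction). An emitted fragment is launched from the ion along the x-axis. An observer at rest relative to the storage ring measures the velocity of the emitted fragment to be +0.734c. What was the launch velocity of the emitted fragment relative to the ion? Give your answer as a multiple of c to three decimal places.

Invert the composition law: u' = (u − v)/(1 − uv/c²).
u' = (0.734 − 0.614) / (1 − (0.734)(0.614)) = 0.1200/0.5493 = 0.2185.

+0.218c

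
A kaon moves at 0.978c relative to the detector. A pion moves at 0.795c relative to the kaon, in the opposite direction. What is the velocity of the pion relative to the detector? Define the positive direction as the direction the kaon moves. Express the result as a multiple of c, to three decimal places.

With v = 0.978 and u' = -0.795 (in units of c),
u = (u' + v)/(1 + u'v/c²):
u = (-0.795 + 0.978) / (1 + (-0.795)·0.978) = 0.1830/0.2225 = 0.8225

+0.823c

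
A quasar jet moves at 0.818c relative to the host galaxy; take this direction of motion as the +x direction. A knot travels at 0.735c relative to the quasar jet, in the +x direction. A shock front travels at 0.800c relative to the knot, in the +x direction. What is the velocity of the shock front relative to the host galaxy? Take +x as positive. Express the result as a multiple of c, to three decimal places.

Apply u = (u' + v)/(1 + u'v/c²) successively, working outward toward the host galaxy.
Start: velocity of the quasar jet relative to the host galaxy = 0.8180c.
Compose with the knot (u' = 0.735 in the quasar jet frame): u_1 = (0.735 + 0.818) / (1 + 0.735·0.818) = 1.5530/1.6012 = 0.9699.
Compose with the shock front (u' = 0.800 in the knot frame): u_2 = (0.800 + 0.970) / (1 + 0.800·0.970) = 1.7699/1.7759 = 0.9966.

0.997c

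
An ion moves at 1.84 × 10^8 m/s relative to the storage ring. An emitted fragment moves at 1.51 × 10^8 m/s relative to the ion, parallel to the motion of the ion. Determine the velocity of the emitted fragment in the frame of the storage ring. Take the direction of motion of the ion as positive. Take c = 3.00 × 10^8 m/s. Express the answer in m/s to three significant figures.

In units of c (dividing by 3.00 × 10^8 m/s): v = 0.613, u' = 0.503.
u = (u' + v)/(1 + u'v/c²):
u = (0.503 + 0.613) / (1 + 0.503·0.613) = 1.1167/1.3087 = 0.8533
(Galilean addition would give +1.117c, exceeding c.)
Converting back: u = 0.8533 × 3.00 × 10^8 m/s.

2.56 × 10^8 m/s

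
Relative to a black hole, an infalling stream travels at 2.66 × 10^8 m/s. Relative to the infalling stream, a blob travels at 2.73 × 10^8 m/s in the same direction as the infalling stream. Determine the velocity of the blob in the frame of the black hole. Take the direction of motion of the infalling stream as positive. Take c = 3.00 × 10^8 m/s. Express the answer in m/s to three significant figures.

2.98 × 10^8 m/s

In units of c (dividing by 3.00 × 10^8 m/s): v = 0.887, u' = 0.910.
u = (u' + v)/(1 + u'v/c²):
u = (0.910 + 0.887) / (1 + 0.910·0.887) = 1.7967/1.8069 = 0.9944
Converting back: u = 0.9944 × 3.00 × 10^8 m/s.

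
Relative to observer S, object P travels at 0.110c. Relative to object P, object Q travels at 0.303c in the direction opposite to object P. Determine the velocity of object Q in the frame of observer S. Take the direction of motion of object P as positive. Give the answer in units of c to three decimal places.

-0.200c

With v = 0.110 and u' = -0.303 (in units of c),
u = (u' + v)/(1 + u'v/c²):
u = (-0.303 + 0.110) / (1 + (-0.303)·0.110) = -0.1930/0.9667 = -0.1997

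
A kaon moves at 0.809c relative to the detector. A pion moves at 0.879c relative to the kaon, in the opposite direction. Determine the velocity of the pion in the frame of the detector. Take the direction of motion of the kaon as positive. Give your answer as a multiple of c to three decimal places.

-0.242c

With v = 0.809 and u' = -0.879 (in units of c),
u = (u' + v)/(1 + u'v/c²):
u = (-0.879 + 0.809) / (1 + (-0.879)·0.809) = -0.0700/0.2889 = -0.2423
(Galilean addition would give -0.070c.)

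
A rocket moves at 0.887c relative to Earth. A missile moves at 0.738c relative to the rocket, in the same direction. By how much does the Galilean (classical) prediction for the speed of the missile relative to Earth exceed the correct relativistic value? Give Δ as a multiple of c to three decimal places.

Δ = 0.643c

Galilean: u_cl = 0.738 + 0.887 = 1.6250.
Relativistic: u_rel = (0.738 + 0.887) / (1 + 0.738·0.887) = 1.6250/1.6546 = 0.9821.
Δ = 1.6250 − 0.9821 = 0.6429.
(The classical prediction exceeds c; the relativistic result does not.)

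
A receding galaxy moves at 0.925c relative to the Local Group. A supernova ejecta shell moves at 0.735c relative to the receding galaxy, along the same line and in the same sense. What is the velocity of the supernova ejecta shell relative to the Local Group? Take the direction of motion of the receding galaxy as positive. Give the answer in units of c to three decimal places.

0.988c

With v = 0.925 and u' = 0.735 (in units of c),
u = (u' + v)/(1 + u'v/c²):
u = (0.735 + 0.925) / (1 + 0.735·0.925) = 1.6600/1.6799 = 0.9882
(Galilean addition would give +1.660c, exceeding c.)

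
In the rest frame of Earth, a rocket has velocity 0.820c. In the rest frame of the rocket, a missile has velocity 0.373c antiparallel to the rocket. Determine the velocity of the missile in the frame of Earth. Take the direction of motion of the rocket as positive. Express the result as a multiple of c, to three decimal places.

+0.644c

With v = 0.820 and u' = -0.373 (in units of c),
u = (u' + v)/(1 + u'v/c²):
u = (-0.373 + 0.820) / (1 + (-0.373)·0.820) = 0.4470/0.6941 = 0.6440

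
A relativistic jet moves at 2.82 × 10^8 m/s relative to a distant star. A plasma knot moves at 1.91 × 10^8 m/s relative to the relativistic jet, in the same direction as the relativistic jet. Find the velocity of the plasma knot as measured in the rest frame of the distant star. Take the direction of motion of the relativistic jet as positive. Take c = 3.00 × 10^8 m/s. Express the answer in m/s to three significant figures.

2.96 × 10^8 m/s

In units of c (dividing by 3.00 × 10^8 m/s): v = 0.940, u' = 0.637.
u = (u' + v)/(1 + u'v/c²):
u = (0.637 + 0.940) / (1 + 0.637·0.940) = 1.5767/1.5985 = 0.9864
(Galilean addition would give +1.577c, exceeding c.)
Converting back: u = 0.9864 × 3.00 × 10^8 m/s.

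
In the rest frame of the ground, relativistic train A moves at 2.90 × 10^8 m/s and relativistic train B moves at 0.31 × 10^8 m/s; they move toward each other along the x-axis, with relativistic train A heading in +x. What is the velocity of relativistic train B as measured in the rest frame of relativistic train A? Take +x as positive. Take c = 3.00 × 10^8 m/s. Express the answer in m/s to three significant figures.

β_A = 0.967, β_B = -0.103 (dividing each by c = 3.00 × 10^8 m/s).
Transform to A's frame with the inverse velocity-addition law: u' = (u − v)/(1 − uv/c²), taking u = β_B and v = β_A.
u' = (-0.103 − 0.967) / (1 − (0.967)(-0.103)) = -1.0700/1.0999 = -0.9728.
u' = -0.9728 × 3.00 × 10^8 m/s.

-2.92 × 10^8 m/s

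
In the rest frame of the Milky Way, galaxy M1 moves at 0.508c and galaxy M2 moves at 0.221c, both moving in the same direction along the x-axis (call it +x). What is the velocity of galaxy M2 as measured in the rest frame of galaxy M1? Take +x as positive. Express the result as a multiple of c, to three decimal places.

β_A = 0.508, β_B = 0.221.
Transform to A's frame with the inverse velocity-addition law: u' = (u − v)/(1 − uv/c²), taking u = β_B and v = β_A.
u' = (0.221 − 0.508) / (1 − (0.508)(0.221)) = -0.2870/0.8877 = -0.3233.

-0.323c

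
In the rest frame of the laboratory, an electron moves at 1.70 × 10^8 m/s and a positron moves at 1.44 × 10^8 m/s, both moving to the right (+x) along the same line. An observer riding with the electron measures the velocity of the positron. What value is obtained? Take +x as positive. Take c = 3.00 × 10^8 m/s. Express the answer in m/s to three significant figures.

-3.57 × 10^7 m/s

β_A = 0.567, β_B = 0.480 (dividing each by c = 3.00 × 10^8 m/s).
Transform to A's frame with the inverse velocity-addition law: u' = (u − v)/(1 − uv/c²), taking u = β_B and v = β_A.
u' = (0.480 − 0.567) / (1 − (0.567)(0.480)) = -0.0867/0.7280 = -0.1190.
u' = -0.1190 × 3.00 × 10^8 m/s.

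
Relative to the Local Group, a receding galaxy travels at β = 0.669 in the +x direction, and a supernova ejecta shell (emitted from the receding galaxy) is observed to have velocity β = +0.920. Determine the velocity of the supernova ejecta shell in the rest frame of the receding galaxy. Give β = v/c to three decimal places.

β = +0.653

Invert the composition law: u' = (u − v)/(1 − uv/c²).
u' = (0.920 − 0.669) / (1 − (0.920)(0.669)) = 0.2510/0.3845 = 0.6528.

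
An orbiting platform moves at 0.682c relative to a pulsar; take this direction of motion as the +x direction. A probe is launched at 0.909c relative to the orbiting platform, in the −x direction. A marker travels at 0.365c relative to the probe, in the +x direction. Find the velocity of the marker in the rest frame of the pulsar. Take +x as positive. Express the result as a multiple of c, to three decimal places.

Apply u = (u' + v)/(1 + u'v/c²) successively, working outward toward the pulsar.
Start: velocity of the orbiting platform relative to the pulsar = 0.6820c.
Compose with the probe (u' = -0.909 in the orbiting platform frame): u_1 = (-0.909 + 0.682) / (1 + (-0.909)·0.682) = -0.2270/0.3801 = -0.5973.
Compose with the marker (u' = 0.365 in the probe frame): u_2 = (0.365 + (-0.597)) / (1 + 0.365·(-0.597)) = -0.2323/0.7820 = -0.2970.

-0.297c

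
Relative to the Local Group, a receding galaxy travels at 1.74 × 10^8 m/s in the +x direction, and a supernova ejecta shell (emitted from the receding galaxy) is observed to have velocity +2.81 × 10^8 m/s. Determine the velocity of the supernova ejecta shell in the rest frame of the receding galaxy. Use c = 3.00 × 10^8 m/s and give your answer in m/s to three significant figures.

+2.34 × 10^8 m/s

v = 0.580c, u = 0.937c.
Invert the composition law: u' = (u − v)/(1 − uv/c²).
u' = (0.937 − 0.580) / (1 − (0.937)(0.580)) = 0.3567/0.4567 = 0.7809.
u' = 0.7809 × 3.00 × 10^8 m/s.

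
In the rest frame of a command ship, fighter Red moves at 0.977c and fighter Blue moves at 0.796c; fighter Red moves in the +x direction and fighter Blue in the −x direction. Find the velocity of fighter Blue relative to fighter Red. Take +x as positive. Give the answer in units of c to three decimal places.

β_A = 0.977, β_B = -0.796.
Transform to A's frame with the inverse velocity-addition law: u' = (u − v)/(1 − uv/c²), taking u = β_B and v = β_A.
u' = (-0.796 − 0.977) / (1 − (0.977)(-0.796)) = -1.7730/1.7777 = -0.9974.

-0.997c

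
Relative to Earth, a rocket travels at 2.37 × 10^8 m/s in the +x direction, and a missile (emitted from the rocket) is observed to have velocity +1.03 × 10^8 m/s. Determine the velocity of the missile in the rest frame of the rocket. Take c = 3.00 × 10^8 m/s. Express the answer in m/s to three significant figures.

v = 0.790c, u = 0.343c.
Invert the composition law: u' = (u − v)/(1 − uv/c²).
u' = (0.343 − 0.790) / (1 − (0.343)(0.790)) = -0.4467/0.7288 = -0.6129.
u' = -0.6129 × 3.00 × 10^8 m/s.

-1.84 × 10^8 m/s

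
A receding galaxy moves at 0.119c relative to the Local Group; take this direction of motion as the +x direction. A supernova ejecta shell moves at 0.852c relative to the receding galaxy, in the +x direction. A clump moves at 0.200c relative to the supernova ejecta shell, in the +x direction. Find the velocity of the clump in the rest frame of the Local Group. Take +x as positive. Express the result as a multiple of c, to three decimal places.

0.919c

Apply u = (u' + v)/(1 + u'v/c²) successively, working outward toward the Local Group.
Start: velocity of the receding galaxy relative to the Local Group = 0.1190c.
Compose with the supernova ejecta shell (u' = 0.852 in the receding galaxy frame): u_1 = (0.852 + 0.119) / (1 + 0.852·0.119) = 0.9710/1.1014 = 0.8816.
Compose with the clump (u' = 0.200 in the supernova ejecta shell frame): u_2 = (0.200 + 0.882) / (1 + 0.200·0.882) = 1.0816/1.1763 = 0.9195.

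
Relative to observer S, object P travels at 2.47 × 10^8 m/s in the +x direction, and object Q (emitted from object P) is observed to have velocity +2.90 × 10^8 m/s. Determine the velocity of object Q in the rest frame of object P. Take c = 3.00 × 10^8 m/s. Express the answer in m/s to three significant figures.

+2.11 × 10^8 m/s

v = 0.823c, u = 0.967c.
Invert the composition law: u' = (u − v)/(1 − uv/c²).
u' = (0.967 − 0.823) / (1 − (0.967)(0.823)) = 0.1433/0.2041 = 0.7022.
u' = 0.7022 × 3.00 × 10^8 m/s.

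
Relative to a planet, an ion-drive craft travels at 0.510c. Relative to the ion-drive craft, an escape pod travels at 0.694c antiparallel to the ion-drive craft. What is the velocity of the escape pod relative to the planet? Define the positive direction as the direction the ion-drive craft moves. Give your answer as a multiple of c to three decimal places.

With v = 0.510 and u' = -0.694 (in units of c),
u = (u' + v)/(1 + u'v/c²):
u = (-0.694 + 0.510) / (1 + (-0.694)·0.510) = -0.1840/0.6461 = -0.2848

-0.285c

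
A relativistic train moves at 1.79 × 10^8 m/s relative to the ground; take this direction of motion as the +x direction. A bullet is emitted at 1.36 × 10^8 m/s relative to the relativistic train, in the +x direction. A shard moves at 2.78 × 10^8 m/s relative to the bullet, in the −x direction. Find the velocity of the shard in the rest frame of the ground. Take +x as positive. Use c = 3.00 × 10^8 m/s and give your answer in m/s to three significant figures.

-1.28 × 10^8 m/s

Apply u = (u' + v)/(1 + u'v/c²) successively, working outward toward the ground.
(Dividing each given speed by c = 3.00 × 10^8 m/s to work in units of c.)
Start: velocity of the relativistic train relative to the ground = 0.5967c.
Compose with the bullet (u' = 0.453 in the relativistic train frame): u_1 = (0.453 + 0.597) / (1 + 0.453·0.597) = 1.0500/1.2705 = 0.8265.
Compose with the shard (u' = -0.927 in the bullet frame): u_2 = (-0.927 + 0.826) / (1 + (-0.927)·0.826) = -0.1002/0.2342 = -0.4280.
So u = -0.4280 × 3.00 × 10^8 m/s.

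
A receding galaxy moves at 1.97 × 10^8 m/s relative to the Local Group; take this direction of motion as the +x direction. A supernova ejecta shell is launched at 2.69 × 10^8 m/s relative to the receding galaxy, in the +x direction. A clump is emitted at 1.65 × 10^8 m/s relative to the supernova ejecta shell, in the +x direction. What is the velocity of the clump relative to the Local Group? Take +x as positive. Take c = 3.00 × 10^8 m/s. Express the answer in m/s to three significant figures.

Apply u = (u' + v)/(1 + u'v/c²) successively, working outward toward the Local Group.
(Dividing each given speed by c = 3.00 × 10^8 m/s to work in units of c.)
Start: velocity of the receding galaxy relative to the Local Group = 0.6567c.
Compose with the supernova ejecta shell (u' = 0.897 in the receding galaxy frame): u_1 = (0.897 + 0.657) / (1 + 0.897·0.657) = 1.5533/1.5888 = 0.9777.
Compose with the clump (u' = 0.550 in the supernova ejecta shell frame): u_2 = (0.550 + 0.978) / (1 + 0.550·0.978) = 1.5277/1.5377 = 0.9935.
So u = 0.9935 × 3.00 × 10^8 m/s.

2.98 × 10^8 m/s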